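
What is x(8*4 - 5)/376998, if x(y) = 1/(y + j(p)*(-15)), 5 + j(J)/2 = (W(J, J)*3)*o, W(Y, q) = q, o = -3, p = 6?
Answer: 1/677465406 ≈ 1.4761e-9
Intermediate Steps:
j(J) = -10 - 18*J (j(J) = -10 + 2*((J*3)*(-3)) = -10 + 2*((3*J)*(-3)) = -10 + 2*(-9*J) = -10 - 18*J)
x(y) = 1/(1770 + y) (x(y) = 1/(y + (-10 - 18*6)*(-15)) = 1/(y + (-10 - 108)*(-15)) = 1/(y - 118*(-15)) = 1/(y + 1770) = 1/(1770 + y))
x(8*4 - 5)/376998 = 1/((1770 + (8*4 - 5))*376998) = (1/376998)/(1770 + (32 - 5)) = (1/376998)/(1770 + 27) = (1/376998)/1797 = (1/1797)*(1/376998) = 1/677465406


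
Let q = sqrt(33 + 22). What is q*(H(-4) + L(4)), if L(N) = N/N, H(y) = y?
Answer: -3*sqrt(55) ≈ -22.249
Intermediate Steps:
q = sqrt(55) ≈ 7.4162
L(N) = 1
q*(H(-4) + L(4)) = sqrt(55)*(-4 + 1) = sqrt(55)*(-3) = -3*sqrt(55)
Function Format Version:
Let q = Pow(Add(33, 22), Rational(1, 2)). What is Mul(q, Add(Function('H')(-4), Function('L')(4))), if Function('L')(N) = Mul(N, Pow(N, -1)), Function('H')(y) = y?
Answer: Mul(-3, Pow(55, Rational(1, 2))) ≈ -22.249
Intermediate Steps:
q = Pow(55, Rational(1, 2)) ≈ 7.4162
Function('L')(N) = 1
Mul(q, Add(Function('H')(-4), Function('L')(4))) = Mul(Pow(55, Rational(1, 2)), Add(-4, 1)) = Mul(Pow(55, Rational(1, 2)), -3) = Mul(-3, Pow(55, Rational(1, 2)))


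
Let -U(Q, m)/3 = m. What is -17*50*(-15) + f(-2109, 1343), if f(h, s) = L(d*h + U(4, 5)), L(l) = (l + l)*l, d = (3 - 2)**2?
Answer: 9035502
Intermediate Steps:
U(Q, m) = -3*m
d = 1 (d = 1**2 = 1)
L(l) = 2*l**2 (L(l) = (2*l)*l = 2*l**2)
f(h, s) = 2*(-15 + h)**2 (f(h, s) = 2*(1*h - 3*5)**2 = 2*(h - 15)**2 = 2*(-15 + h)**2)
-17*50*(-15) + f(-2109, 1343) = -17*50*(-15) + 2*(-15 - 2109)**2 = -850*(-15) + 2*(-2124)**2 = 12750 + 2*4511376 = 12750 + 9022752 = 9035502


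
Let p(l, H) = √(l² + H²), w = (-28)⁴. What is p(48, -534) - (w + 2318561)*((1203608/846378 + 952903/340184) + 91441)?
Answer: -330040783830144115519/1230445528 + 6*√7985 ≈ -2.6823e+11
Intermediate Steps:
w = 614656
p(l, H) = √(H² + l²)
p(48, -534) - (w + 2318561)*((1203608/846378 + 952903/340184) + 91441) = √((-534)² + 48²) - (614656 + 2318561)*((1203608/846378 + 952903/340184) + 91441) = √(285156 + 2304) - 2933217*((1203608*(1/846378) + 952903*(1/340184)) + 91441) = √287460 - 2933217*((601804/423189 + 952903/340184) + 91441) = 6*√7985 - 2933217*(46767858431/11074009752 + 91441) = 6*√7985 - 2933217*1012665293591063/11074009752 = 6*√7985 - 1*330040783830144115519/1230445528 = 6*√7985 - 330040783830144115519/1230445528 = -330040783830144115519/1230445528 + 6*√7985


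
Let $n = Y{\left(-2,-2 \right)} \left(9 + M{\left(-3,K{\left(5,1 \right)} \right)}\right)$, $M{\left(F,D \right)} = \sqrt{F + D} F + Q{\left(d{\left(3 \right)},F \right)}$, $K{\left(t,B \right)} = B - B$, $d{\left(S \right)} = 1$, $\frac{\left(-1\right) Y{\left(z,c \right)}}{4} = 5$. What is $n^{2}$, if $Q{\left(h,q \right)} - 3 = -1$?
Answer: $37600 - 26400 i \sqrt{3} \approx 37600.0 - 45726.0 i$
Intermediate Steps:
$Y{\left(z,c \right)} = -20$ ($Y{\left(z,c \right)} = \left(-4\right) 5 = -20$)
$K{\left(t,B \right)} = 0$
$Q{\left(h,q \right)} = 2$ ($Q{\left(h,q \right)} = 3 - 1 = 2$)
$M{\left(F,D \right)} = 2 + F \sqrt{D + F}$ ($M{\left(F,D \right)} = \sqrt{F + D} F + 2 = \sqrt{D + F} F + 2 = F \sqrt{D + F} + 2 = 2 + F \sqrt{D + F}$)
$n = -220 + 60 i \sqrt{3}$ ($n = - 20 \left(9 + \left(2 - 3 \sqrt{0 - 3}\right)\right) = - 20 \left(9 + \left(2 - 3 \sqrt{-3}\right)\right) = - 20 \left(9 + \left(2 - 3 i \sqrt{3}\right)\right) = - 20 \left(11 - 3 i \sqrt{3}\right) = -220 + 60 i \sqrt{3} \approx -220.0 + 103.92 i$)
$n^{2} = \left(-220 + 60 i \sqrt{3}\right)^{2}$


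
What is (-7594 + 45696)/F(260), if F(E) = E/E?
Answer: 38102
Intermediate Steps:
F(E) = 1
(-7594 + 45696)/F(260) = (-7594 + 45696)/1 = 38102*1 = 38102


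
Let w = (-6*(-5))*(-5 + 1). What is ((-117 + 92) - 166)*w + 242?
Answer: 23162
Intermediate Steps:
w = -120 (w = 30*(-4) = -120)
((-117 + 92) - 166)*w + 242 = ((-117 + 92) - 166)*(-120) + 242 = (-25 - 166)*(-120) + 242 = -191*(-120) + 242 = 22920 + 242 = 23162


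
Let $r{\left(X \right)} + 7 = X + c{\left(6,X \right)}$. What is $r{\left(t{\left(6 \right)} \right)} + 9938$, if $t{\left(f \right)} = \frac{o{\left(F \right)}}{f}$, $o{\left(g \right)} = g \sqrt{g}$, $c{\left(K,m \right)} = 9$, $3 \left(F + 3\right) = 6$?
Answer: $9940 - \frac{i}{6} \approx 9940.0 - 0.16667 i$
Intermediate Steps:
$F = -1$ ($F = -3 + \frac{1}{3} \cdot 6 = -3 + 2 = -1$)
$o{\left(g \right)} = g^{\frac{3}{2}}$
$t{\left(f \right)} = - \frac{i}{f}$ ($t{\left(f \right)} = \frac{\left(-1\right)^{\frac{3}{2}}}{f} = \frac{\left(-1\right) i}{f} = - \frac{i}{f}$)
$r{\left(X \right)} = 2 + X$ ($r{\left(X \right)} = -7 + \left(X + 9\right) = -7 + \left(9 + X\right) = 2 + X$)
$r{\left(t{\left(6 \right)} \right)} + 9938 = \left(2 - \frac{i}{6}\right) + 9938 = 9940 - \frac{i}{6}$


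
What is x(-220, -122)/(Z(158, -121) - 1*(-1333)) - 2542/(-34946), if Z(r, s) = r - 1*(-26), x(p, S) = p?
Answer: -1915953/26506541 ≈ -0.072282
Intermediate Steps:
Z(r, s) = 26 + r (Z(r, s) = r + 26 = 26 + r)
x(-220, -122)/(Z(158, -121) - 1*(-1333)) - 2542/(-34946) = -220/((26 + 158) - 1*(-1333)) - 2542/(-34946) = -220/(184 + 1333) - 2542*(-1/34946) = -220/1517 + 1271/17473 = -1915953/26506541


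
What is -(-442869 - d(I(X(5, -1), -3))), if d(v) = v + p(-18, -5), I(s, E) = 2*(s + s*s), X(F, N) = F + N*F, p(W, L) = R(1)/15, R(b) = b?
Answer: 6643036/15 ≈ 4.4287e+5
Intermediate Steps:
p(W, L) = 1/15
X(F, N) = F + F*N
I(s, E) = 2*s + 2*s**2 (I(s, E) = 2*(s + s**2) = 2*s + 2*s**2)
d(v) = 1/15 + v (d(v) = v + 1/15 = 1/15 + v)
-(-442869 - d(I(X(5, -1), -3))) = -(-442869 - (1/15 + 2*(5*(1 - 1))*(1 + 5*(1 - 1)))) = -(-442869 - (1/15 + 2*(5*0)*(1 + 5*0))) = -(-442869 - (1/15 + 2*0*(1 + 0))) = -(-442869 - (1/15 + 2*0*1)) = -(-442869 - (1/15 + 0)) = -(-442869 - 1*1/15) = -(-442869 - 1/15) = -1*(-6643036/15) = 6643036/15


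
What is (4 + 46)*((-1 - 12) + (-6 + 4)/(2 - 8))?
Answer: -1900/3 ≈ -633.33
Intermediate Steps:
(4 + 46)*((-1 - 12) + (-6 + 4)/(2 - 8)) = 50*(-13 - 2/(-6)) = 50*(-13 - 2*(-⅙)) = 50*(-13 + ⅓) = 50*(-38/3) = -1900/3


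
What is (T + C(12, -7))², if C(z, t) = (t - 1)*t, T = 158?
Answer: 45796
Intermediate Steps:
C(z, t) = t*(-1 + t) (C(z, t) = (-1 + t)*t = t*(-1 + t))
(T + C(12, -7))² = (158 - 7*(-1 - 7))² = (158 - 7*(-8))² = (158 + 56)² = 214² = 45796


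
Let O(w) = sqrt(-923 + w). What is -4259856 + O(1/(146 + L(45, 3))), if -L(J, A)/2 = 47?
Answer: -4259856 + I*sqrt(623935)/26 ≈ -4.2599e+6 + 30.381*I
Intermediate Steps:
L(J, A) = -94 (L(J, A) = -2*47 = -94)
-4259856 + O(1/(146 + L(45, 3))) = -4259856 + sqrt(-923 + 1/(146 - 94)) = -4259856 + sqrt(-923 + 1/52) = -4259856 + sqrt(-47995/52) = -4259856 + I*sqrt(623935)/26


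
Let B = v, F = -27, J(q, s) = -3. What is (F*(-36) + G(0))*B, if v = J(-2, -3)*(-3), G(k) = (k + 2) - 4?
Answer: 8730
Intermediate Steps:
G(k) = -2 + k (G(k) = (2 + k) - 4 = -2 + k)
v = 9 (v = -3*(-3) = 9)
B = 9
(F*(-36) + G(0))*B = (-27*(-36) + (-2 + 0))*9 = (972 - 2)*9 = 970*9 = 8730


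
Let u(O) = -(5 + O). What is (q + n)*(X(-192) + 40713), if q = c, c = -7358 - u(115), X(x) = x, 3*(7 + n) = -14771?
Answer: -493086542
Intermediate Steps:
n = -14792/3 (n = -7 + (1/3)*(-14771) = -7 - 14771/3 = -14792/3 ≈ -4930.7)
u(O) = -5 - O
c = -7238 (c = -7358 - (-5 - 1*115) = -7358 - (-5 - 115) = -7358 - 1*(-120) = -7358 + 120 = -7238)
q = -7238
(q + n)*(X(-192) + 40713) = (-7238 - 14792/3)*(-192 + 40713) = -36506/3*40521 = -493086542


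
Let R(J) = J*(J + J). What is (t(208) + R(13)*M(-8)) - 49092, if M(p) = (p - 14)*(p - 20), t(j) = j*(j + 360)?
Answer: 277260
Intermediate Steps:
R(J) = 2*J**2 (R(J) = J*(2*J) = 2*J**2)
t(j) = j*(360 + j)
M(p) = (-20 + p)*(-14 + p) (M(p) = (-14 + p)*(-20 + p) = (-20 + p)*(-14 + p))
(t(208) + R(13)*M(-8)) - 49092 = (208*(360 + 208) + (2*13**2)*(280 + (-8)**2 - 34*(-8))) - 49092 = (208*568 + (2*169)*(280 + 64 + 272)) - 49092 = (118144 + 338*616) - 49092 = (118144 + 208208) - 49092 = 326352 - 49092 = 277260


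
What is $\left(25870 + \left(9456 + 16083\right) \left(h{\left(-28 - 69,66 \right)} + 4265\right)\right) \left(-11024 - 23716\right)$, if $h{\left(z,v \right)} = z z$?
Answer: $-12132811459440$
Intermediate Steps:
$h{\left(z,v \right)} = z^{2}$
$\left(25870 + \left(9456 + 16083\right) \left(h{\left(-28 - 69,66 \right)} + 4265\right)\right) \left(-11024 - 23716\right) = \left(25870 + \left(9456 + 16083\right) \left(\left(-28 - 69\right)^{2} + 4265\right)\right) \left(-11024 - 23716\right) = \left(25870 + 25539 \left(\left(-97\right)^{2} + 4265\right)\right) \left(-34740\right) = \left(25870 + 25539 \left(9409 + 4265\right)\right) \left(-34740\right) = \left(25870 + 25539 \cdot 13674\right) \left(-34740\right) = \left(25870 + 349220286\right) \left(-34740\right) = 349246156 \left(-34740\right) = -12132811459440$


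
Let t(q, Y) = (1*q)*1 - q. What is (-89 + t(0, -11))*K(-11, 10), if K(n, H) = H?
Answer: -890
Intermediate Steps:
t(q, Y) = 0 (t(q, Y) = q*1 - q = q - q = 0)
(-89 + t(0, -11))*K(-11, 10) = (-89 + 0)*10 = -89*10 = -890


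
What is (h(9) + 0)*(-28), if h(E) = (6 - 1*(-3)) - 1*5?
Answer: -112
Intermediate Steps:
h(E) = 4 (h(E) = (6 + 3) - 5 = 9 - 5 = 4)
(h(9) + 0)*(-28) = (4 + 0)*(-28) = 4*(-28) = -112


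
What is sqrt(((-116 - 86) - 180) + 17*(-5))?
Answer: I*sqrt(467) ≈ 21.61*I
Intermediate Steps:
sqrt(((-116 - 86) - 180) + 17*(-5)) = sqrt((-202 - 180) - 85) = sqrt(-382 - 85) = sqrt(-467) = I*sqrt(467)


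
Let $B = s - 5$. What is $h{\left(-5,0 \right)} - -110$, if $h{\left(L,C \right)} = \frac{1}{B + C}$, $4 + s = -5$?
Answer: $\frac{1539}{14} \approx 109.93$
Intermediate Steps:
$s = -9$ ($s = -4 - 5 = -9$)
$B = -14$ ($B = -9 - 5 = -14$)
$h{\left(L,C \right)} = \frac{1}{-14 + C}$
$h{\left(-5,0 \right)} - -110 = \frac{1}{-14 + 0} - -110 = \frac{1}{-14} + 110 = - \frac{1}{14} + 110 = \frac{1539}{14}$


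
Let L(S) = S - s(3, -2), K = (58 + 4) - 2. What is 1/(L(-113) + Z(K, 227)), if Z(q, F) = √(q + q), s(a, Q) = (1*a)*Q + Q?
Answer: -7/727 - 2*√30/10905 ≈ -0.010633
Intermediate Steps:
s(a, Q) = Q + Q*a (s(a, Q) = a*Q + Q = Q*a + Q = Q + Q*a)
K = 60 (K = 62 - 2 = 60)
L(S) = 8 + S (L(S) = S - (-2)*(1 + 3) = S - (-2)*4 = S - 1*(-8) = S + 8 = 8 + S)
Z(q, F) = √2*√q (Z(q, F) = √(2*q) = √2*√q)
1/(L(-113) + Z(K, 227)) = 1/((8 - 113) + √2*√60) = 1/(-105 + √2*(2*√15)) = 1/(-105 + 2*√30)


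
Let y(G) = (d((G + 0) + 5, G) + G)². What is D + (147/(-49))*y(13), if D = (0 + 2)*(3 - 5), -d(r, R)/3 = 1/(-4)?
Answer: -9139/16 ≈ -571.19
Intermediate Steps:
d(r, R) = ¾ (d(r, R) = -3/(-4) = -3*(-¼) = ¾)
y(G) = (¾ + G)²
D = -4 (D = 2*(-2) = -4)
D + (147/(-49))*y(13) = -4 + (147/(-49))*((3 + 4*13)²/16) = -4 + (147*(-1/49))*((3 + 52)²/16) = -4 - 3*55²/16 = -4 - 3*3025/16 = -4 - 9075/16 = -9139/16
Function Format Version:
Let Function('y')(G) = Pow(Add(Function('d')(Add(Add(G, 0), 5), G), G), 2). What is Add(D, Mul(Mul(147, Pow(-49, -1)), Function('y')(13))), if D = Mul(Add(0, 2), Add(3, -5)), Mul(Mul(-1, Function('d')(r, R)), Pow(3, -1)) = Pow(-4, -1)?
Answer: Rational(-9139, 16) ≈ -571.19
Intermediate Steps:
Function('d')(r, R) = Rational(3, 4) (Function('d')(r, R) = Mul(-3, Pow(-4, -1)) = Mul(-3, Rational(-1, 4)) = Rational(3, 4))
Function('y')(G) = Pow(Add(Rational(3, 4), G), 2)
D = -4 (D = Mul(2, -2) = -4)
Add(D, Mul(Mul(147, Pow(-49, -1)), Function('y')(13))) = Add(-4, Mul(Mul(147, Pow(-49, -1)), Mul(Rational(1, 16), Pow(Add(3, Mul(4, 13)), 2)))) = Add(-4, Mul(Mul(147, Rational(-1, 49)), Mul(Rational(1, 16), Pow(Add(3, 52), 2)))) = Add(-4, Mul(-3, Mul(Rational(1, 16), Pow(55, 2)))) = Add(-4, Mul(-3, Mul(Rational(1, 16), 3025))) = Add(-4, Mul(-3, Rational(3025, 16))) = Add(-4, Rational(-9075, 16)) = Rational(-9139, 16)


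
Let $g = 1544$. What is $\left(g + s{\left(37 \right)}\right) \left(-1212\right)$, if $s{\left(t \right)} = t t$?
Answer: $-3530556$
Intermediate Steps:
$s{\left(t \right)} = t^{2}$
$\left(g + s{\left(37 \right)}\right) \left(-1212\right) = \left(1544 + 37^{2}\right) \left(-1212\right) = \left(1544 + 1369\right) \left(-1212\right) = 2913 \left(-1212\right) = -3530556$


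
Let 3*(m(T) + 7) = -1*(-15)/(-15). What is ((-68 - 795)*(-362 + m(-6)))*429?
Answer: 136737172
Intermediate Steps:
m(T) = -22/3 (m(T) = -7 + (-1*(-15)/(-15))/3 = -7 + (15*(-1/15))/3 = -7 + (⅓)*(-1) = -7 - ⅓ = -22/3)
((-68 - 795)*(-362 + m(-6)))*429 = ((-68 - 795)*(-362 - 22/3))*429 = -863*(-1108/3)*429 = (956204/3)*429 = 136737172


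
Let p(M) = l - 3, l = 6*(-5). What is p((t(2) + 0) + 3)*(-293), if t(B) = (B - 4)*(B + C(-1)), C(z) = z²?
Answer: 9669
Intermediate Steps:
l = -30
t(B) = (1 + B)*(-4 + B) (t(B) = (B - 4)*(B + (-1)²) = (-4 + B)*(B + 1) = (-4 + B)*(1 + B) = (1 + B)*(-4 + B))
p(M) = -33 (p(M) = -30 - 3 = -33)
p((t(2) + 0) + 3)*(-293) = -33*(-293) = 9669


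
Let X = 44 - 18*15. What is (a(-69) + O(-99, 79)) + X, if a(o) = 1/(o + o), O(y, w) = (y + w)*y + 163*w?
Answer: 2019077/138 ≈ 14631.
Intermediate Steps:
X = -226 (X = 44 - 270 = -226)
O(y, w) = 163*w + y*(w + y) (O(y, w) = (w + y)*y + 163*w = y*(w + y) + 163*w = 163*w + y*(w + y))
a(o) = 1/(2*o)
(a(-69) + O(-99, 79)) + X = ((½)/(-69) + ((-99)² + 163*79 + 79*(-99))) - 226 = ((½)*(-1/69) + (9801 + 12877 - 7821)) - 226 = (-1/138 + 14857) - 226 = 2050265/138 - 226 = 2019077/138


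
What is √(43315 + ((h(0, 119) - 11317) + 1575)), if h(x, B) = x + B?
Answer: 2*√8423 ≈ 183.55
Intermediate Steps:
h(x, B) = B + x
√(43315 + ((h(0, 119) - 11317) + 1575)) = √(43315 + (((119 + 0) - 11317) + 1575)) = √(43315 + ((119 - 11317) + 1575)) = √(43315 + (-11198 + 1575)) = √(43315 - 9623) = √33692 = 2*√8423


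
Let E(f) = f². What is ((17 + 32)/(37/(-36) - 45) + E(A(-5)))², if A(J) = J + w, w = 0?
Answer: 1572994921/2745649 ≈ 572.90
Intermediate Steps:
A(J) = J (A(J) = J + 0 = J)
((17 + 32)/(37/(-36) - 45) + E(A(-5)))² = ((17 + 32)/(37/(-36) - 45) + (-5)²)² = (49/(37*(-1/36) - 45) + 25)² = (49/(-37/36 - 45) + 25)² = (49/(-1657/36) + 25)² = (49*(-36/1657) + 25)² = (-1764/1657 + 25)² = (39661/1657)² = 1572994921/2745649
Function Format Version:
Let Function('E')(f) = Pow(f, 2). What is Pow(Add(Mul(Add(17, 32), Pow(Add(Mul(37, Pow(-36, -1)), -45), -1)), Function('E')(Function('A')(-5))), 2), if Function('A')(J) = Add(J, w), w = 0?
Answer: Rational(1572994921, 2745649) ≈ 572.90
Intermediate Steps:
Function('A')(J) = J (Function('A')(J) = Add(J, 0) = J)
Pow(Add(Mul(Add(17, 32), Pow(Add(Mul(37, Pow(-36, -1)), -45), -1)), Function('E')(Function('A')(-5))), 2) = Pow(Add(Mul(Add(17, 32), Pow(Add(Mul(37, Pow(-36, -1)), -45), -1)), Pow(-5, 2)), 2) = Pow(Add(Mul(49, Pow(Add(Mul(37, Rational(-1, 36)), -45), -1)), 25), 2) = Pow(Add(Mul(49, Pow(Add(Rational(-37, 36), -45), -1)), 25), 2) = Pow(Add(Mul(49, Pow(Rational(-1657, 36), -1)), 25), 2) = Pow(Add(Mul(49, Rational(-36, 1657)), 25), 2) = Pow(Add(Rational(-1764, 1657), 25), 2) = Pow(Rational(39661, 1657), 2) = Rational(1572994921, 2745649)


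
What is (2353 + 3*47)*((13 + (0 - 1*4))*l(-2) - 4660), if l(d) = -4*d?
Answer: -11442472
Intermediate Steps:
(2353 + 3*47)*((13 + (0 - 1*4))*l(-2) - 4660) = (2353 + 3*47)*((13 + (0 - 1*4))*(-4*(-2)) - 4660) = (2353 + 141)*((13 + (0 - 4))*8 - 4660) = 2494*((13 - 4)*8 - 4660) = 2494*(9*8 - 4660) = 2494*(72 - 4660) = 2494*(-4588) = -11442472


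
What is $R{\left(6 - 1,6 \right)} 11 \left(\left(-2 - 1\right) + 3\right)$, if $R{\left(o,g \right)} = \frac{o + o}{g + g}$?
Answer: $0$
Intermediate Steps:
$R{\left(o,g \right)} = \frac{o}{g}$ ($R{\left(o,g \right)} = \frac{2 o}{2 g} = 2 o \frac{1}{2 g} = \frac{o}{g}$)
$R{\left(6 - 1,6 \right)} 11 \left(\left(-2 - 1\right) + 3\right) = \frac{6 - 1}{6} \cdot 11 \left(\left(-2 - 1\right) + 3\right) = 5 \cdot \frac{1}{6} \cdot 11 \left(-3 + 3\right) = \frac{5}{6} \cdot 11 \cdot 0 = \frac{55}{6} \cdot 0 = 0$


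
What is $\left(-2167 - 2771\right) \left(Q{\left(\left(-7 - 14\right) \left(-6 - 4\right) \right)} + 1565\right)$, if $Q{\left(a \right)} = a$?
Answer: $-8764950$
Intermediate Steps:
$\left(-2167 - 2771\right) \left(Q{\left(\left(-7 - 14\right) \left(-6 - 4\right) \right)} + 1565\right) = \left(-2167 - 2771\right) \left(\left(-7 - 14\right) \left(-6 - 4\right) + 1565\right) = - 4938 \left(\left(-21\right) \left(-10\right) + 1565\right) = - 4938 \left(210 + 1565\right) = \left(-4938\right) 1775 = -8764950$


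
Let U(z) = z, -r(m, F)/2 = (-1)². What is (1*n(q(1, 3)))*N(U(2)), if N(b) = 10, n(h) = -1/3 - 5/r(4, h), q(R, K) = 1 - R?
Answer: 65/3 ≈ 21.667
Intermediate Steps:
r(m, F) = -2 (r(m, F) = -2*(-1)² = -2*1 = -2)
n(h) = 13/6 (n(h) = -1/3 - 5/(-2) = -1*⅓ - 5*(-½) = -⅓ + 5/2 = 13/6)
(1*n(q(1, 3)))*N(U(2)) = (1*(13/6))*10 = (13/6)*10 = 65/3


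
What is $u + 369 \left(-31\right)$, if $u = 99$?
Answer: $-11340$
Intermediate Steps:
$u + 369 \left(-31\right) = 99 + 369 \left(-31\right) = 99 - 11439 = -11340$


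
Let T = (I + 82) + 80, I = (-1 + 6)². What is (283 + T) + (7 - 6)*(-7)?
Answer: 463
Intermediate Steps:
I = 25 (I = 5² = 25)
T = 187 (T = (25 + 82) + 80 = 107 + 80 = 187)
(283 + T) + (7 - 6)*(-7) = (283 + 187) + (7 - 6)*(-7) = 470 + 1*(-7) = 470 - 7 = 463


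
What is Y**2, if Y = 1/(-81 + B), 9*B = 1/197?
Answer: 3143529/20624406544 ≈ 0.00015242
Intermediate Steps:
B = 1/1773 (B = (1/9)/197 = (1/9)*(1/197) = 1/1773 ≈ 0.00056402)
Y = -1773/143612 (Y = 1/(-81 + 1/1773) = 1/(-143612/1773) = -1773/143612 ≈ -0.012346)
Y**2 = (-1773/143612)**2 = 3143529/20624406544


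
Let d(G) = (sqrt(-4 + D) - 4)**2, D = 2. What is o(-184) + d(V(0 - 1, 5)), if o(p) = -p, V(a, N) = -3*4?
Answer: 198 - 8*I*sqrt(2) ≈ 198.0 - 11.314*I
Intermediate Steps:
V(a, N) = -12
d(G) = (-4 + I*sqrt(2))**2 (d(G) = (sqrt(-4 + 2) - 4)**2 = (sqrt(-2) - 4)**2 = (I*sqrt(2) - 4)**2 = (-4 + I*sqrt(2))**2)
o(-184) + d(V(0 - 1, 5)) = -1*(-184) + (4 - I*sqrt(2))**2 = 184 + (4 - I*sqrt(2))**2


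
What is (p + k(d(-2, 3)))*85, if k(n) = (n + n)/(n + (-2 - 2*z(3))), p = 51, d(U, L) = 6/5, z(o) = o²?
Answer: 203235/47 ≈ 4324.1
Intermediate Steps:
d(U, L) = 6/5 (d(U, L) = 6*(⅕) = 6/5)
k(n) = 2*n/(-20 + n) (k(n) = (n + n)/(n + (-2 - 2*3²)) = (2*n)/(n + (-2 - 2*9)) = (2*n)/(n + (-2 - 18)) = (2*n)/(n - 20) = (2*n)/(-20 + n) = 2*n/(-20 + n))
(p + k(d(-2, 3)))*85 = (51 + 2*(6/5)/(-20 + 6/5))*85 = (51 + 2*(6/5)/(-94/5))*85 = (51 + 2*(6/5)*(-5/94))*85 = (51 - 6/47)*85 = (2391/47)*85 = 203235/47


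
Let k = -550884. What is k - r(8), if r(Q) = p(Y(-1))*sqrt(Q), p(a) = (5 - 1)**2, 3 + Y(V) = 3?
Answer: -550884 - 32*sqrt(2) ≈ -5.5093e+5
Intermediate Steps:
Y(V) = 0 (Y(V) = -3 + 3 = 0)
p(a) = 16 (p(a) = 4**2 = 16)
r(Q) = 16*sqrt(Q)
k - r(8) = -550884 - 16*sqrt(8) = -550884 - 16*2*sqrt(2) = -550884 - 32*sqrt(2)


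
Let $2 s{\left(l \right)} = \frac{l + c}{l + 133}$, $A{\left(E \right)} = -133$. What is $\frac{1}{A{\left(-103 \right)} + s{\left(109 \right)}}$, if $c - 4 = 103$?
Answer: $- \frac{121}{16039} \approx -0.0075441$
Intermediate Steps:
$c = 107$ ($c = 4 + 103 = 107$)
$s{\left(l \right)} = \frac{107 + l}{2 \left(133 + l\right)}$ ($s{\left(l \right)} = \frac{\left(l + 107\right) \frac{1}{l + 133}}{2} = \frac{\left(107 + l\right) \frac{1}{133 + l}}{2} = \frac{\frac{1}{133 + l} \left(107 + l\right)}{2} = \frac{107 + l}{2 \left(133 + l\right)}$)
$\frac{1}{A{\left(-103 \right)} + s{\left(109 \right)}} = \frac{1}{-133 + \frac{107 + 109}{2 \left(133 + 109\right)}} = \frac{1}{-133 + \frac{1}{2} \cdot \frac{1}{242} \cdot 216} = \frac{1}{-133 + \frac{54}{121}} = \frac{1}{- \frac{16039}{121}} = - \frac{121}{16039}$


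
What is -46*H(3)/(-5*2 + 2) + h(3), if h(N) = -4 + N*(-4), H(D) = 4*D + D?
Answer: 281/4 ≈ 70.250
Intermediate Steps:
H(D) = 5*D
h(N) = -4 - 4*N
-46*H(3)/(-5*2 + 2) + h(3) = -46*5*3/(-5*2 + 2) + (-4 - 4*3) = -690/(-10 + 2) + (-4 - 12) = -690/(-8) - 16 = -690*(-1)/8 - 16 = -46*(-15/8) - 16 = 345/4 - 16 = 281/4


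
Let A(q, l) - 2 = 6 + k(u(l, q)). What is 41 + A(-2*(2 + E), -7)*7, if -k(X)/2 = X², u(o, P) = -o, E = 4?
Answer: -589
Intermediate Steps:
k(X) = -2*X²
A(q, l) = 8 - 2*l² (A(q, l) = 2 + (6 - 2*l²) = 8 - 2*l²)
41 + A(-2*(2 + E), -7)*7 = 41 + (8 - 2*(-7)²)*7 = 41 + (8 - 2*49)*7 = 41 + (8 - 98)*7 = 41 - 90*7 = 41 - 630 = -589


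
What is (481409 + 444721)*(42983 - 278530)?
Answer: -218147143110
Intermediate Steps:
(481409 + 444721)*(42983 - 278530) = 926130*(-235547) = -218147143110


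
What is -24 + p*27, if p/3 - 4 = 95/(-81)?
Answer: 205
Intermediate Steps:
p = 229/27 (p = 12 + 3*(95/(-81)) = 12 + 3*(95*(-1/81)) = 12 + 3*(-95/81) = 12 - 95/27 = 229/27 ≈ 8.4815)
-24 + p*27 = -24 + (229/27)*27 = -24 + 229 = 205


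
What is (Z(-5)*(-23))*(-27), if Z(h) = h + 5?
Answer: 0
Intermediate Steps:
Z(h) = 5 + h
(Z(-5)*(-23))*(-27) = ((5 - 5)*(-23))*(-27) = (0*(-23))*(-27) = 0*(-27) = 0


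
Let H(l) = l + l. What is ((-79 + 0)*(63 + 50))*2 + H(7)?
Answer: -17840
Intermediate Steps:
H(l) = 2*l
((-79 + 0)*(63 + 50))*2 + H(7) = ((-79 + 0)*(63 + 50))*2 + 2*7 = -79*113*2 + 14 = -8927*2 + 14 = -17854 + 14 = -17840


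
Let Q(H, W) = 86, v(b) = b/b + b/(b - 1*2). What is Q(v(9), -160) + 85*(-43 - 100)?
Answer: -12069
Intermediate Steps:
v(b) = 1 + b/(-2 + b) (v(b) = 1 + b/(b - 2) = 1 + b/(-2 + b))
Q(v(9), -160) + 85*(-43 - 100) = 86 + 85*(-43 - 100) = 86 + 85*(-143) = 86 - 12155 = -12069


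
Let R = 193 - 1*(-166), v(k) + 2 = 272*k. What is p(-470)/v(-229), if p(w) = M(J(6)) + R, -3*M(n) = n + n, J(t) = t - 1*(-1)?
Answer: -1063/186870 ≈ -0.0056884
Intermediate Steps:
v(k) = -2 + 272*k
J(t) = 1 + t (J(t) = t + 1 = 1 + t)
M(n) = -2*n/3 (M(n) = -(n + n)/3 = -2*n/3)
R = 359 (R = 193 + 166 = 359)
p(w) = 1063/3 (p(w) = -2*(1 + 6)/3 + 359 = -⅔*7 + 359 = -14/3 + 359 = 1063/3)
p(-470)/v(-229) = 1063/(3*(-2 + 272*(-229))) = 1063/(3*(-2 - 62288)) = (1063/3)/(-62290) = (1063/3)*(-1/62290) = -1063/186870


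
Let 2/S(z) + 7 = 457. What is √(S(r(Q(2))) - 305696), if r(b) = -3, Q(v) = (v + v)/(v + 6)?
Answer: I*√68781599/15 ≈ 552.9*I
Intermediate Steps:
Q(v) = 2*v/(6 + v) (Q(v) = (2*v)/(6 + v) = 2*v/(6 + v))
S(z) = 1/225 (S(z) = 2/(-7 + 457) = 2/450 = 2*(1/450) = 1/225)
√(S(r(Q(2))) - 305696) = √(1/225 - 305696) = √(-68781599/225) = I*√68781599/15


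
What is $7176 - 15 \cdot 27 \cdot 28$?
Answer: $-4164$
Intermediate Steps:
$7176 - 15 \cdot 27 \cdot 28 = 7176 - 405 \cdot 28 = 7176 - 11340 = -4164$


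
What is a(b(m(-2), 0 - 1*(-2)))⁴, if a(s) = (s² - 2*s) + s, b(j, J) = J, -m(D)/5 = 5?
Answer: 16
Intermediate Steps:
m(D) = -25 (m(D) = -5*5 = -25)
a(s) = s² - s
a(b(m(-2), 0 - 1*(-2)))⁴ = ((0 - 1*(-2))*(-1 + (0 - 1*(-2))))⁴ = ((0 + 2)*(-1 + (0 + 2)))⁴ = (2*(-1 + 2))⁴ = (2*1)⁴ = 2⁴ = 16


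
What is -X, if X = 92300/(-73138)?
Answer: 3550/2813 ≈ 1.2620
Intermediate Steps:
X = -3550/2813 (X = 92300*(-1/73138) = -3550/2813 ≈ -1.2620)
-X = -1*(-3550/2813) = 3550/2813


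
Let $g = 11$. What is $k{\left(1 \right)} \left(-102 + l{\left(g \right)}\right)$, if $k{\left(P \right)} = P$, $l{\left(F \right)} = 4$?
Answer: $-98$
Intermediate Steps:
$k{\left(1 \right)} \left(-102 + l{\left(g \right)}\right) = 1 \left(-102 + 4\right) = 1 \left(-98\right) = -98$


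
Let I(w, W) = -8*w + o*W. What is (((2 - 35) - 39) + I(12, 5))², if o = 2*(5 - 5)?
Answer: 28224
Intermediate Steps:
o = 0 (o = 2*0 = 0)
I(w, W) = -8*w (I(w, W) = -8*w + 0*W = -8*w + 0 = -8*w)
(((2 - 35) - 39) + I(12, 5))² = (((2 - 35) - 39) - 8*12)² = ((-33 - 39) - 96)² = (-72 - 96)² = (-168)² = 28224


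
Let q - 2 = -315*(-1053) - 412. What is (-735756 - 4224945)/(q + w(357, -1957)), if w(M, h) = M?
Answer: -4960701/331642 ≈ -14.958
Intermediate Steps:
q = 331285 (q = 2 + (-315*(-1053) - 412) = 2 + (331695 - 412) = 2 + 331283 = 331285)
(-735756 - 4224945)/(q + w(357, -1957)) = (-735756 - 4224945)/(331285 + 357) = -4960701/331642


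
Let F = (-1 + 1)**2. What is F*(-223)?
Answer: 0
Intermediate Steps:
F = 0 (F = 0**2 = 0)
F*(-223) = 0*(-223) = 0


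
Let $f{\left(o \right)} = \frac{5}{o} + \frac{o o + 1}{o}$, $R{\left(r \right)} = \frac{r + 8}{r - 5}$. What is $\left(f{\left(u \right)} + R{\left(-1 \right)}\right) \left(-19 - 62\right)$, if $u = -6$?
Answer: $\frac{1323}{2} \approx 661.5$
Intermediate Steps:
$R{\left(r \right)} = \frac{8 + r}{-5 + r}$
$f{\left(o \right)} = \frac{5}{o} + \frac{1 + o^{2}}{o}$ ($f{\left(o \right)} = \frac{5}{o} + \frac{o^{2} + 1}{o} = \frac{5}{o} + \frac{1 + o^{2}}{o}$)
$\left(f{\left(u \right)} + R{\left(-1 \right)}\right) \left(-19 - 62\right) = \left(\left(-6 + \frac{6}{-6}\right) + \frac{8 - 1}{-5 - 1}\right) \left(-19 - 62\right) = \left(\left(-6 + 6 \left(- \frac{1}{6}\right)\right) + \frac{1}{-6} \cdot 7\right) \left(-81\right) = \left(\left(-6 - 1\right) - \frac{7}{6}\right) \left(-81\right) = \left(-7 - \frac{7}{6}\right) \left(-81\right) = \left(- \frac{49}{6}\right) \left(-81\right) = \frac{1323}{2}$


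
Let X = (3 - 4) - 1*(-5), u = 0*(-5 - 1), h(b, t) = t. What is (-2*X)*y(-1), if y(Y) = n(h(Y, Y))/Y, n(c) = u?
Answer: 0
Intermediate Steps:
u = 0 (u = 0*(-6) = 0)
n(c) = 0
X = 4 (X = -1 + 5 = 4)
y(Y) = 0 (y(Y) = 0/Y = 0)
(-2*X)*y(-1) = -2*4*0 = -8*0 = 0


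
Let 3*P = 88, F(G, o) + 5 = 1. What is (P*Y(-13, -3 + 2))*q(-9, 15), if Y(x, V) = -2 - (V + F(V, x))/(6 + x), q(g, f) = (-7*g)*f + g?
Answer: -521664/7 ≈ -74523.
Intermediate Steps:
F(G, o) = -4 (F(G, o) = -5 + 1 = -4)
P = 88/3 (P = (⅓)*88 = 88/3 ≈ 29.333)
q(g, f) = g - 7*f*g (q(g, f) = -7*f*g + g = g - 7*f*g)
Y(x, V) = -2 - (-4 + V)/(6 + x) (Y(x, V) = -2 - (V - 4)/(6 + x) = -2 - (-4 + V)/(6 + x))
(P*Y(-13, -3 + 2))*q(-9, 15) = (88*((-8 - (-3 + 2) - 2*(-13))/(6 - 13))/3)*(-9*(1 - 7*15)) = (88*((-8 - 1*(-1) + 26)/(-7))/3)*(-9*(1 - 105)) = (88*(-(-8 + 1 + 26)/7)/3)*(-9*(-104)) = (88*(-⅐*19)/3)*936 = ((88/3)*(-19/7))*936 = -1672/21*936 = -521664/7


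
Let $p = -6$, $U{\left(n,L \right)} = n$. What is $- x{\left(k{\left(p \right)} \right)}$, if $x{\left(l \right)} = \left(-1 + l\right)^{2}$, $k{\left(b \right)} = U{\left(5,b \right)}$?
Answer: $-16$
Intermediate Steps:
$k{\left(b \right)} = 5$
$- x{\left(k{\left(p \right)} \right)} = - \left(-1 + 5\right)^{2} = - 4^{2} = \left(-1\right) 16 = -16$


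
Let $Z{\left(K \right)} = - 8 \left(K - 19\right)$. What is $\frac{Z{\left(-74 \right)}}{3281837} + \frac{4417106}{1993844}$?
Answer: $\frac{7248852661829}{3271735505714} \approx 2.2156$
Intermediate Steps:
$Z{\left(K \right)} = 152 - 8 K$ ($Z{\left(K \right)} = - 8 \left(-19 + K\right) = 152 - 8 K$)
$\frac{Z{\left(-74 \right)}}{3281837} + \frac{4417106}{1993844} = \frac{152 - -592}{3281837} + \frac{4417106}{1993844} = \left(152 + 592\right) \frac{1}{3281837} + 4417106 \cdot \frac{1}{1993844} = 744 \cdot \frac{1}{3281837} + \frac{2208553}{996922} = \frac{744}{3281837} + \frac{2208553}{996922} = \frac{7248852661829}{3271735505714}$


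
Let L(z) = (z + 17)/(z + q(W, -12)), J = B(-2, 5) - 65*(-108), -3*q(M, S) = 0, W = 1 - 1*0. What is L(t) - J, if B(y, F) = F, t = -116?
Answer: -814801/116 ≈ -7024.1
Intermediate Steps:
W = 1 (W = 1 + 0 = 1)
q(M, S) = 0 (q(M, S) = -⅓*0 = 0)
J = 7025 (J = 5 - 65*(-108) = 5 + 7020 = 7025)
L(z) = (17 + z)/z (L(z) = (z + 17)/(z + 0) = (17 + z)/z)
L(t) - J = (17 - 116)/(-116) - 1*7025 = -1/116*(-99) - 7025 = 99/116 - 7025 = -814801/116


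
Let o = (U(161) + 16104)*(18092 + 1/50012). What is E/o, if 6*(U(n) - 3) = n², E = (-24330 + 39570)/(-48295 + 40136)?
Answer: -914619456/180961885887299657 ≈ -5.0542e-9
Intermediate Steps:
E = -15240/8159 (E = 15240/(-8159) = 15240*(-1/8159) = -15240/8159 ≈ -1.8679)
U(n) = 3 + n²/6
o = 110897098840115/300072 (o = ((3 + (⅙)*161²) + 16104)*(18092 + 1/50012) = ((3 + (⅙)*25921) + 16104)*(18092 + 1/50012) = ((3 + 25921/6) + 16104)*(904817105/50012) = (25939/6 + 16104)*(904817105/50012) = (122563/6)*(904817105/50012) = 110897098840115/300072 ≈ 3.6957e+8)
E/o = -15240/(8159*110897098840115/300072) = -15240/8159*300072/110897098840115 = -914619456/180961885887299657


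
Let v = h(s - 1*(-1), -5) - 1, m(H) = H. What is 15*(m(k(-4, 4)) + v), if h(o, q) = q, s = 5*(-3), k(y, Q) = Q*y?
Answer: -330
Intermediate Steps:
s = -15
v = -6 (v = -5 - 1 = -6)
15*(m(k(-4, 4)) + v) = 15*(4*(-4) - 6) = 15*(-16 - 6) = 15*(-22) = -330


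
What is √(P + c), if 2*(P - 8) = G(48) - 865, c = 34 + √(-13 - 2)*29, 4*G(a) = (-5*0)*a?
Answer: √(-1562 + 116*I*√15)/2 ≈ 2.8135 + 19.96*I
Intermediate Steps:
G(a) = 0 (G(a) = ((-5*0)*a)/4 = (0*a)/4 = (¼)*0 = 0)
c = 34 + 29*I*√15 (c = 34 + √(-15)*29 = 34 + (I*√15)*29 = 34 + 29*I*√15 ≈ 34.0 + 112.32*I)
P = -849/2 (P = 8 + (0 - 865)/2 = 8 + (½)*(-865) = 8 - 865/2 = -849/2 ≈ -424.50)
√(P + c) = √(-849/2 + (34 + 29*I*√15)) = √(-781/2 + 29*I*√15)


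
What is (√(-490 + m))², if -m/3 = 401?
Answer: -1693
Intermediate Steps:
m = -1203 (m = -3*401 = -1203)
(√(-490 + m))² = (√(-490 - 1203))² = (√(-1693))² = (I*√1693)² = -1693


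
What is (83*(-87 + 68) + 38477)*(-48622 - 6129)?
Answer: -2020311900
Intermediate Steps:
(83*(-87 + 68) + 38477)*(-48622 - 6129) = (83*(-19) + 38477)*(-54751) = (-1577 + 38477)*(-54751) = 36900*(-54751) = -2020311900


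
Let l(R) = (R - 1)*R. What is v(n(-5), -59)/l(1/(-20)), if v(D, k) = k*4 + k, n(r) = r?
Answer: -118000/21 ≈ -5619.0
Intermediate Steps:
l(R) = R*(-1 + R) (l(R) = (-1 + R)*R = R*(-1 + R))
v(D, k) = 5*k (v(D, k) = 4*k + k = 5*k)
v(n(-5), -59)/l(1/(-20)) = (5*(-59))/(((-1 + 1/(-20))/(-20))) = -295*(-20/(-1 - 1/20)) = -295/((-1/20*(-21/20))) = -295/21/400 = -295*400/21 = -118000/21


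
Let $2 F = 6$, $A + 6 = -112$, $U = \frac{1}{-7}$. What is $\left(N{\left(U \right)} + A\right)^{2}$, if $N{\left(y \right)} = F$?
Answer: $13225$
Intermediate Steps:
$U = - \frac{1}{7} \approx -0.14286$
$A = -118$ ($A = -6 - 112 = -118$)
$F = 3$ ($F = \frac{1}{2} \cdot 6 = 3$)
$N{\left(y \right)} = 3$
$\left(N{\left(U \right)} + A\right)^{2} = \left(3 - 118\right)^{2} = \left(-115\right)^{2} = 13225$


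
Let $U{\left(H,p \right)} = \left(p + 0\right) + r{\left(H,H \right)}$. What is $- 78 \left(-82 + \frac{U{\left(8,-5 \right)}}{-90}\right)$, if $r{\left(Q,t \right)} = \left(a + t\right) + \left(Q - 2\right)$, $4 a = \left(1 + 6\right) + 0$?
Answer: $\frac{384319}{60} \approx 6405.3$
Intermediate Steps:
$a = \frac{7}{4}$ ($a = \frac{\left(1 + 6\right) + 0}{4} = \frac{7 + 0}{4} = \frac{1}{4} \cdot 7 = \frac{7}{4} \approx 1.75$)
$r{\left(Q,t \right)} = - \frac{1}{4} + Q + t$ ($r{\left(Q,t \right)} = \left(\frac{7}{4} + t\right) + \left(Q - 2\right) = \left(\frac{7}{4} + t\right) + \left(-2 + Q\right) = - \frac{1}{4} + Q + t$)
$U{\left(H,p \right)} = - \frac{1}{4} + p + 2 H$ ($U{\left(H,p \right)} = \left(p + 0\right) + \left(- \frac{1}{4} + H + H\right) = p + \left(- \frac{1}{4} + 2 H\right) = - \frac{1}{4} + p + 2 H$)
$- 78 \left(-82 + \frac{U{\left(8,-5 \right)}}{-90}\right) = - 78 \left(-82 + \frac{- \frac{1}{4} - 5 + 2 \cdot 8}{-90}\right) = - 78 \left(-82 + \left(- \frac{1}{4} - 5 + 16\right) \left(- \frac{1}{90}\right)\right) = - 78 \left(-82 + \frac{43}{4} \left(- \frac{1}{90}\right)\right) = - 78 \left(-82 - \frac{43}{360}\right) = \left(-78\right) \left(- \frac{29563}{360}\right) = \frac{384319}{60}$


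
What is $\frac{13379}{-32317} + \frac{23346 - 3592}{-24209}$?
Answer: $- \frac{56604837}{46021309} \approx -1.23$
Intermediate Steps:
$\frac{13379}{-32317} + \frac{23346 - 3592}{-24209} = 13379 \left(- \frac{1}{32317}\right) + \left(23346 - 3592\right) \left(- \frac{1}{24209}\right) = - \frac{787}{1901} + 19754 \left(- \frac{1}{24209}\right) = - \frac{787}{1901} - \frac{19754}{24209} = - \frac{56604837}{46021309}$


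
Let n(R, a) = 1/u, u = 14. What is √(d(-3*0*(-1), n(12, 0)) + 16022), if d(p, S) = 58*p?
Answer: √16022 ≈ 126.58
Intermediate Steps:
n(R, a) = 1/14
√(d(-3*0*(-1), n(12, 0)) + 16022) = √(58*(-3*0*(-1)) + 16022) = √(58*(0*(-1)) + 16022) = √(58*0 + 16022) = √(0 + 16022) = √16022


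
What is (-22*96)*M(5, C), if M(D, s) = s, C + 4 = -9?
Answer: 27456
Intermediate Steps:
C = -13 (C = -4 - 9 = -13)
(-22*96)*M(5, C) = -22*96*(-13) = -2112*(-13) = 27456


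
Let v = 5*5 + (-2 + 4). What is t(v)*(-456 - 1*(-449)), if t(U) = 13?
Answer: -91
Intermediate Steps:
v = 27 (v = 25 + 2 = 27)
t(v)*(-456 - 1*(-449)) = 13*(-456 - 1*(-449)) = 13*(-456 + 449) = 13*(-7) = -91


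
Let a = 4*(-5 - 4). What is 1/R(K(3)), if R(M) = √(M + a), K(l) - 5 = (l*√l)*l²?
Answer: (-31 + 27*√3)^(-½) ≈ 0.25185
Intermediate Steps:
a = -36 (a = 4*(-9) = -36)
K(l) = 5 + l^(7/2) (K(l) = 5 + (l*√l)*l² = 5 + l^(3/2)*l² = 5 + l^(7/2))
R(M) = √(-36 + M) (R(M) = √(M - 36) = √(-36 + M))
1/R(K(3)) = 1/(√(-36 + (5 + 3^(7/2)))) = 1/(√(-36 + (5 + 27*√3))) = 1/(√(-31 + 27*√3)) = (-31 + 27*√3)^(-½)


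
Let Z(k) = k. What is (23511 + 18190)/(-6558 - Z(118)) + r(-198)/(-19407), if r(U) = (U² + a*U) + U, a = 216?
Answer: -261392065/43187044 ≈ -6.0526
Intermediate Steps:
r(U) = U² + 217*U (r(U) = (U² + 216*U) + U = U² + 217*U)
(23511 + 18190)/(-6558 - Z(118)) + r(-198)/(-19407) = (23511 + 18190)/(-6558 - 1*118) - 198*(217 - 198)/(-19407) = 41701/(-6558 - 118) - 198*19*(-1/19407) = 41701/(-6676) - 3762*(-1/19407) = 41701*(-1/6676) + 1254/6469 = -41701/6676 + 1254/6469 = -261392065/43187044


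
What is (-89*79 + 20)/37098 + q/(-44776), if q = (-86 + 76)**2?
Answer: -2205794/11535417 ≈ -0.19122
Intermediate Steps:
q = 100 (q = (-10)**2 = 100)
(-89*79 + 20)/37098 + q/(-44776) = (-89*79 + 20)/37098 + 100/(-44776) = (-7031 + 20)*(1/37098) + 100*(-1/44776) = -7011*1/37098 - 25/11194 = -779/4122 - 25/11194 = -2205794/11535417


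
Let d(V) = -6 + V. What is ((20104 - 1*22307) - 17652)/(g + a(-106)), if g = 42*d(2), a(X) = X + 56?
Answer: 19855/218 ≈ 91.078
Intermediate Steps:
a(X) = 56 + X
g = -168 (g = 42*(-6 + 2) = 42*(-4) = -168)
((20104 - 1*22307) - 17652)/(g + a(-106)) = ((20104 - 1*22307) - 17652)/(-168 + (56 - 106)) = ((20104 - 22307) - 17652)/(-168 - 50) = (-2203 - 17652)/(-218) = -19855*(-1/218) = 19855/218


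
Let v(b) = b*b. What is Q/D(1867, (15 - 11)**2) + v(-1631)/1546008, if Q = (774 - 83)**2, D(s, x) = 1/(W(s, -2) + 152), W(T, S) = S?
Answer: 110728419537361/1546008 ≈ 7.1622e+7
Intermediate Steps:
v(b) = b**2
D(s, x) = 1/150 (D(s, x) = 1/(-2 + 152) = 1/150)
Q = 477481 (Q = 691**2 = 477481)
Q/D(1867, (15 - 11)**2) + v(-1631)/1546008 = 477481/(1/150) + (-1631)**2/1546008 = 477481*150 + 2660161*(1/1546008) = 71622150 + 2660161/1546008 = 110728419537361/1546008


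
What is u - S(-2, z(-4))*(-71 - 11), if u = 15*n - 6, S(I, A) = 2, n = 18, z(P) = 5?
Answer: 428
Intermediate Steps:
u = 264 (u = 15*18 - 6 = 270 - 6 = 264)
u - S(-2, z(-4))*(-71 - 11) = 264 - 2*(-71 - 11) = 264 - 2*(-82) = 264 - 1*(-164) = 264 + 164 = 428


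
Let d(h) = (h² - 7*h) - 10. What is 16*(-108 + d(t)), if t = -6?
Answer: -640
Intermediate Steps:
d(h) = -10 + h² - 7*h
16*(-108 + d(t)) = 16*(-108 + (-10 + (-6)² - 7*(-6))) = 16*(-108 + (-10 + 36 + 42)) = 16*(-108 + 68) = 16*(-40) = -640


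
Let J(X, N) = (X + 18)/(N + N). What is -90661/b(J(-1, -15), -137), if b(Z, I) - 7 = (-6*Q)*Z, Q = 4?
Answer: -453305/103 ≈ -4401.0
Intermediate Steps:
J(X, N) = (18 + X)/(2*N) (J(X, N) = (18 + X)/((2*N)) = (18 + X)*(1/(2*N)) = (18 + X)/(2*N))
b(Z, I) = 7 - 24*Z (b(Z, I) = 7 + (-6*4)*Z = 7 - 24*Z)
-90661/b(J(-1, -15), -137) = -90661/(7 - 12*(18 - 1)/(-15)) = -90661/(7 - 12*(-1)*17/15) = -90661/(7 - 24*(-17/30)) = -90661/(7 + 68/5) = -90661/103/5 = -90661*5/103 = -453305/103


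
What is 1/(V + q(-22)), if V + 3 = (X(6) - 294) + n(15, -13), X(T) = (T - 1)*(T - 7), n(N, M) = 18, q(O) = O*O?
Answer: 1/200 ≈ 0.0050000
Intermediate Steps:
q(O) = O²
X(T) = (-1 + T)*(-7 + T)
V = -284 (V = -3 + (((7 + 6² - 8*6) - 294) + 18) = -3 + (((7 + 36 - 48) - 294) + 18) = -3 + ((-5 - 294) + 18) = -3 + (-299 + 18) = -3 - 281 = -284)
1/(V + q(-22)) = 1/(-284 + (-22)²) = 1/(-284 + 484) = 1/200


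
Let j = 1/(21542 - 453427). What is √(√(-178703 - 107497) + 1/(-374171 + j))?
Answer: √(-4362007251392710 + 48964098458128848631680*I*√318)/40399710584 ≈ 16.355 + 16.355*I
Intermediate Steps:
j = -1/431885 (j = 1/(-431885) = -1/431885 ≈ -2.3154e-6)
√(√(-178703 - 107497) + 1/(-374171 + j)) = √(√(-178703 - 107497) + 1/(-374171 - 1/431885)) = √(√(-286200) + 1/(-161598842336/431885)) = √(30*I*√318 - 431885/161598842336) = √(-431885/161598842336 + 30*I*√318)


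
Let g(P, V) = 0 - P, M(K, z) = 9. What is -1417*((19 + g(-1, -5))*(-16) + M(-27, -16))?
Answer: 440687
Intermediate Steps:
g(P, V) = -P
-1417*((19 + g(-1, -5))*(-16) + M(-27, -16)) = -1417*((19 - 1*(-1))*(-16) + 9) = -1417*((19 + 1)*(-16) + 9) = -1417*(20*(-16) + 9) = -1417*(-320 + 9) = -1417*(-311) = 440687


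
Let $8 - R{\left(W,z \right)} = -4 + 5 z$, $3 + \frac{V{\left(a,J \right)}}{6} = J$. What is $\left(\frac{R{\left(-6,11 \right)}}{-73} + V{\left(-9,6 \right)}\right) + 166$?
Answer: $\frac{13475}{73} \approx 184.59$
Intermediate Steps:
$V{\left(a,J \right)} = -18 + 6 J$
$R{\left(W,z \right)} = 12 - 5 z$ ($R{\left(W,z \right)} = 8 - \left(-4 + 5 z\right) = 12 - 5 z$)
$\left(\frac{R{\left(-6,11 \right)}}{-73} + V{\left(-9,6 \right)}\right) + 166 = \left(\frac{12 - 55}{-73} + \left(-18 + 6 \cdot 6\right)\right) + 166 = \left(\left(12 - 55\right) \left(- \frac{1}{73}\right) + \left(-18 + 36\right)\right) + 166 = \left(\left(-43\right) \left(- \frac{1}{73}\right) + 18\right) + 166 = \left(\frac{43}{73} + 18\right) + 166 = \frac{1357}{73} + 166 = \frac{13475}{73}$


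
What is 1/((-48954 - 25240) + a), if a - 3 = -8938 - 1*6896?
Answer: -1/90025 ≈ -1.1108e-5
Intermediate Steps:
a = -15831 (a = 3 + (-8938 - 1*6896) = 3 + (-8938 - 6896) = 3 - 15834 = -15831)
1/((-48954 - 25240) + a) = 1/((-48954 - 25240) - 15831) = 1/(-74194 - 15831) = 1/(-90025) = -1/90025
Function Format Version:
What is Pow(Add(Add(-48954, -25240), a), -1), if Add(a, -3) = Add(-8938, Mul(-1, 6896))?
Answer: Rational(-1, 90025) ≈ -1.1108e-5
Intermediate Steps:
a = -15831 (a = Add(3, Add(-8938, Mul(-1, 6896))) = Add(3, Add(-8938, -6896)) = Add(3, -15834) = -15831)
Pow(Add(Add(-48954, -25240), a), -1) = Pow(Add(Add(-48954, -25240), -15831), -1) = Pow(Add(-74194, -15831), -1) = Pow(-90025, -1) = Rational(-1, 90025)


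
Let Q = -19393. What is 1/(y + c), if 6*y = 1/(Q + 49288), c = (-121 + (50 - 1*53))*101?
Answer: -179370/2246429879 ≈ -7.9847e-5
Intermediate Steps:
c = -12524 (c = (-121 + (50 - 53))*101 = (-121 - 3)*101 = -124*101 = -12524)
y = 1/179370 (y = 1/(6*(-19393 + 49288)) = (1/6)/29895 = (1/6)*(1/29895) = 1/179370 ≈ 5.5751e-6)
1/(y + c) = 1/(1/179370 - 12524) = 1/(-2246429879/179370) = -179370/2246429879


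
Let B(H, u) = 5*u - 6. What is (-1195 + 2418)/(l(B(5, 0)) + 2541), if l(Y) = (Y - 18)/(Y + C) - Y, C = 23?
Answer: 20791/43275 ≈ 0.48044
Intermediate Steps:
B(H, u) = -6 + 5*u
l(Y) = -Y + (-18 + Y)/(23 + Y) (l(Y) = (Y - 18)/(Y + 23) - Y = (-18 + Y)/(23 + Y) - Y = -Y + (-18 + Y)/(23 + Y))
(-1195 + 2418)/(l(B(5, 0)) + 2541) = (-1195 + 2418)/((-18 - (-6 + 5*0)² - 22*(-6 + 5*0))/(23 + (-6 + 5*0)) + 2541) = 1223/((-18 - (-6 + 0)² - 22*(-6 + 0))/(23 + (-6 + 0)) + 2541) = 1223/((-18 - 1*(-6)² - 22*(-6))/(23 - 6) + 2541) = 1223/((-18 - 1*36 + 132)/17 + 2541) = 1223/((-18 - 36 + 132)/17 + 2541) = 1223/((1/17)*78 + 2541) = 1223/(78/17 + 2541) = 1223/(43275/17) = 1223*(17/43275) = 20791/43275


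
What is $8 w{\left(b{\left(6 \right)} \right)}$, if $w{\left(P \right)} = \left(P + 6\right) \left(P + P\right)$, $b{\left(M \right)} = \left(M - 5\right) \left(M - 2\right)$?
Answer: $640$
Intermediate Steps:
$b{\left(M \right)} = \left(-5 + M\right) \left(-2 + M\right)$
$w{\left(P \right)} = 2 P \left(6 + P\right)$ ($w{\left(P \right)} = \left(6 + P\right) 2 P = 2 P \left(6 + P\right)$)
$8 w{\left(b{\left(6 \right)} \right)} = 8 \cdot 2 \left(10 + 6^{2} - 42\right) \left(6 + \left(10 + 6^{2} - 42\right)\right) = 8 \cdot 2 \left(10 + 36 - 42\right) \left(6 + \left(10 + 36 - 42\right)\right) = 8 \cdot 2 \cdot 4 \left(6 + 4\right) = 8 \cdot 2 \cdot 4 \cdot 10 = 8 \cdot 80 = 640$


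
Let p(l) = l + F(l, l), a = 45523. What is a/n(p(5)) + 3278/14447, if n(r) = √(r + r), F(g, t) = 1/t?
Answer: 3278/14447 + 45523*√65/26 ≈ 14116.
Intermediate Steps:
p(l) = l + 1/l
n(r) = √2*√r (n(r) = √(2*r) = √2*√r)
a/n(p(5)) + 3278/14447 = 45523/((√2*√(5 + 1/5))) + 3278/14447 = 45523/((√2*√(5 + ⅕))) + 3278*(1/14447) = 45523/((√2*√(26/5))) + 3278/14447 = 45523/((√2*(√130/5))) + 3278/14447 = 45523/((2*√65/5)) + 3278/14447 = 45523*(√65/26) + 3278/14447 = 45523*√65/26 + 3278/14447 = 3278/14447 + 45523*√65/26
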